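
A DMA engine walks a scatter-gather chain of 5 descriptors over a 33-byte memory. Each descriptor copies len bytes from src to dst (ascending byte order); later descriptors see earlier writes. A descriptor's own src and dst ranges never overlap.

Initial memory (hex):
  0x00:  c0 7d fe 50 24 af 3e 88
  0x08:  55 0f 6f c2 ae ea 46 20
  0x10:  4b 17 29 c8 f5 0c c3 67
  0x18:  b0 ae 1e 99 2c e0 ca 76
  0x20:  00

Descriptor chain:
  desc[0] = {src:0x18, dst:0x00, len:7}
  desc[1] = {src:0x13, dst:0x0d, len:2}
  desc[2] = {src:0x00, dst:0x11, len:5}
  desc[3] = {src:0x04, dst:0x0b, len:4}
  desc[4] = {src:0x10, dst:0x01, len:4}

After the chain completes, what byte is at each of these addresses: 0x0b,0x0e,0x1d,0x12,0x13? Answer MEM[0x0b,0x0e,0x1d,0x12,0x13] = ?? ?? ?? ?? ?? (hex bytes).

  after D0: wrote 7B at 0x00 = b0ae1e992ce0ca
  after D1: wrote 2B at 0x0d = c8f5
  after D2: wrote 5B at 0x11 = b0ae1e992c
  after D3: wrote 4B at 0x0b = 2ce0ca88
  after D4: wrote 4B at 0x01 = 4bb0ae1e
query mem[0x0b]=0x2c, mem[0x0e]=0x88, mem[0x1d]=0xe0, mem[0x12]=0xae, mem[0x13]=0x1e

MEM[0x0b,0x0e,0x1d,0x12,0x13] = 2c 88 e0 ae 1e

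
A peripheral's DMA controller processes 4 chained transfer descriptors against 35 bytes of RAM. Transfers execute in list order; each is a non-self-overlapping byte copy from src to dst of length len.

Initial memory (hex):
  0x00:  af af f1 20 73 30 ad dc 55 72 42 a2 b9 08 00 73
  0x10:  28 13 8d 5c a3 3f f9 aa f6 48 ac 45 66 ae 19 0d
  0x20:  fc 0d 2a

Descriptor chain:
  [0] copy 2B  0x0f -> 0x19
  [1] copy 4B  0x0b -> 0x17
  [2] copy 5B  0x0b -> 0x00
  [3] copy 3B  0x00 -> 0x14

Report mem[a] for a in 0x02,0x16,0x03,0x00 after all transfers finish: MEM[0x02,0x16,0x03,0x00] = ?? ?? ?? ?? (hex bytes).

  after D0: wrote 2B at 0x19 = 7328
  after D1: wrote 4B at 0x17 = a2b90800
  after D2: wrote 5B at 0x00 = a2b9080073
  after D3: wrote 3B at 0x14 = a2b908
query mem[0x02]=0x08, mem[0x16]=0x08, mem[0x03]=0x00, mem[0x00]=0xa2

MEM[0x02,0x16,0x03,0x00] = 08 08 00 a2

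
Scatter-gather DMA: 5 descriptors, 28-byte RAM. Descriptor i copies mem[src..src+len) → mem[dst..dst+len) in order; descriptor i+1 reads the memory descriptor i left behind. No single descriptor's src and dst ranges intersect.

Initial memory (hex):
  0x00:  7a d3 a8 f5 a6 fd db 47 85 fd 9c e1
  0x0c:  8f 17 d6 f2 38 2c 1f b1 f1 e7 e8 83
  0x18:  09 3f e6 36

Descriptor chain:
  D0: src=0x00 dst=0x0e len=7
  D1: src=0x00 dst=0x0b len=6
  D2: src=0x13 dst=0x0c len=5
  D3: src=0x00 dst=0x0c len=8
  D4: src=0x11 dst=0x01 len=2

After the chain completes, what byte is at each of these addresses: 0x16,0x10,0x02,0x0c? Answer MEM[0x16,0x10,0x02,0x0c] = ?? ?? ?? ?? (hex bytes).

  after D0: wrote 7B at 0x0e = 7ad3a8f5a6fddb
  after D1: wrote 6B at 0x0b = 7ad3a8f5a6fd
  after D2: wrote 5B at 0x0c = fddbe7e883
  after D3: wrote 8B at 0x0c = 7ad3a8f5a6fddb47
  after D4: wrote 2B at 0x01 = fddb
query mem[0x16]=0xe8, mem[0x10]=0xa6, mem[0x02]=0xdb, mem[0x0c]=0x7a

MEM[0x16,0x10,0x02,0x0c] = e8 a6 db 7a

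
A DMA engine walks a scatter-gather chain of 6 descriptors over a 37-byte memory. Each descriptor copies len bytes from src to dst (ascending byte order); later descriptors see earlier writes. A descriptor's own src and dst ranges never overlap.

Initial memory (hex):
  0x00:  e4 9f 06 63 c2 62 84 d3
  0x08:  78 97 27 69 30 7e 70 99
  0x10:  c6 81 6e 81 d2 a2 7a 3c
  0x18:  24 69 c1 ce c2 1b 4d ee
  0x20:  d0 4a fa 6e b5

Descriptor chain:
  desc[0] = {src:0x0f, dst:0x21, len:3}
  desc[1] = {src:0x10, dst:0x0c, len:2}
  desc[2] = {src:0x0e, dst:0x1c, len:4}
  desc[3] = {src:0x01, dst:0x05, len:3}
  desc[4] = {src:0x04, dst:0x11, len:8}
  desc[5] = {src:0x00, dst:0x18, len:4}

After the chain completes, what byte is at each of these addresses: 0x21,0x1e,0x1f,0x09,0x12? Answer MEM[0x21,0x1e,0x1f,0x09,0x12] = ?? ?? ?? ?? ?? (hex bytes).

[0] 0x0f->0x21 len=3 : 99 c6 81
[1] 0x10->0x0c len=2 : c6 81
[2] 0x0e->0x1c len=4 : 70 99 c6 81
[3] 0x01->0x05 len=3 : 9f 06 63
[4] 0x04->0x11 len=8 : c2 9f 06 63 78 97 27 69
[5] 0x00->0x18 len=4 : e4 9f 06 63
query mem[0x21]=0x99, mem[0x1e]=0xc6, mem[0x1f]=0x81, mem[0x09]=0x97, mem[0x12]=0x9f

MEM[0x21,0x1e,0x1f,0x09,0x12] = 99 c6 81 97 9f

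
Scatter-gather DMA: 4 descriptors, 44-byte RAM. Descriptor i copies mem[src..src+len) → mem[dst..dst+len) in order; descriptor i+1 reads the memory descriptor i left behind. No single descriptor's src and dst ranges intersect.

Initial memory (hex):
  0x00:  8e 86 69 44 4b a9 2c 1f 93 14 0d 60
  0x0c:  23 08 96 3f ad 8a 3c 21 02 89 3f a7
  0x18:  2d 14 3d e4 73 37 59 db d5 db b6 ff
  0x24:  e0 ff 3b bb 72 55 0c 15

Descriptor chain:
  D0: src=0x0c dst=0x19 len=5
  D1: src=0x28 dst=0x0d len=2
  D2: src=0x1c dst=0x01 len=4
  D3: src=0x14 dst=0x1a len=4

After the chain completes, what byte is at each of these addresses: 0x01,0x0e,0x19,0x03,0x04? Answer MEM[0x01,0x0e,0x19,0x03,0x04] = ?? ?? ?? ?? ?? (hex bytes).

MEM[0x01,0x0e,0x19,0x03,0x04] = 3f 55 23 59 db

[0] 0x0c->0x19 len=5 : 23 08 96 3f ad
[1] 0x28->0x0d len=2 : 72 55
[2] 0x1c->0x01 len=4 : 3f ad 59 db
[3] 0x14->0x1a len=4 : 02 89 3f a7
query mem[0x01]=0x3f, mem[0x0e]=0x55, mem[0x19]=0x23, mem[0x03]=0x59, mem[0x04]=0xdb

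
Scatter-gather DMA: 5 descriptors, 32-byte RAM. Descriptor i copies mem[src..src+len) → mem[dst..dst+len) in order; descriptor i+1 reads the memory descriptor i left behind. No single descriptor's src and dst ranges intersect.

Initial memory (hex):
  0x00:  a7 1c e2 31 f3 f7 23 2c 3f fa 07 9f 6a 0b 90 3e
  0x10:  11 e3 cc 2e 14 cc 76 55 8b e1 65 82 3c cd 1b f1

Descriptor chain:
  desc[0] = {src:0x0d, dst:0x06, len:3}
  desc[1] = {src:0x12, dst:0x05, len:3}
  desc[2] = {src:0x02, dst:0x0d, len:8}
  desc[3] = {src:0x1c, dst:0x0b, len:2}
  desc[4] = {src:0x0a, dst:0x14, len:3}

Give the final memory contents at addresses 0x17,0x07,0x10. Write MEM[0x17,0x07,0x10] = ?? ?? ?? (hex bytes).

MEM[0x17,0x07,0x10] = 55 14 cc

D0: mem[0x06..0x08] <- [0b 90 3e]
D1: mem[0x05..0x07] <- [cc 2e 14]
D2: mem[0x0d..0x14] <- [e2 31 f3 cc 2e 14 3e fa]
D3: mem[0x0b..0x0c] <- [3c cd]
D4: mem[0x14..0x16] <- [07 3c cd]
query mem[0x17]=0x55, mem[0x07]=0x14, mem[0x10]=0xcc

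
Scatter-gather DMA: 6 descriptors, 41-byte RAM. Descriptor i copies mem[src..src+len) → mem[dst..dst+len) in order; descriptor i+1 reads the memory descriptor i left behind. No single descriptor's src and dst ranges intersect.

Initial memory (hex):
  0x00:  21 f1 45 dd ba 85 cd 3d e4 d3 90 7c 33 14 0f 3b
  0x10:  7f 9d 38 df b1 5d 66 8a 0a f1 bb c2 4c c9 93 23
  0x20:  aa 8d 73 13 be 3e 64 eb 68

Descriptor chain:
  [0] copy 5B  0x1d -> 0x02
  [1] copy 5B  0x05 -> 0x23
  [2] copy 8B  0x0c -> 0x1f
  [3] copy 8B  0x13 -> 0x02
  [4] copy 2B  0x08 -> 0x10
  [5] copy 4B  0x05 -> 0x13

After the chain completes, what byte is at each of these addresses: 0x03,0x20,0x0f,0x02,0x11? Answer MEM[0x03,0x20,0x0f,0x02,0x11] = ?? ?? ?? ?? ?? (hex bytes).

MEM[0x03,0x20,0x0f,0x02,0x11] = b1 14 3b df bb

  after D0: wrote 5B at 0x02 = c99323aa8d
  after D1: wrote 5B at 0x23 = aa8d3de4d3
  after D2: wrote 8B at 0x1f = 33140f3b7f9d38df
  after D3: wrote 8B at 0x02 = dfb15d668a0af1bb
  after D4: wrote 2B at 0x10 = f1bb
  after D5: wrote 4B at 0x13 = 668a0af1
query mem[0x03]=0xb1, mem[0x20]=0x14, mem[0x0f]=0x3b, mem[0x02]=0xdf, mem[0x11]=0xbb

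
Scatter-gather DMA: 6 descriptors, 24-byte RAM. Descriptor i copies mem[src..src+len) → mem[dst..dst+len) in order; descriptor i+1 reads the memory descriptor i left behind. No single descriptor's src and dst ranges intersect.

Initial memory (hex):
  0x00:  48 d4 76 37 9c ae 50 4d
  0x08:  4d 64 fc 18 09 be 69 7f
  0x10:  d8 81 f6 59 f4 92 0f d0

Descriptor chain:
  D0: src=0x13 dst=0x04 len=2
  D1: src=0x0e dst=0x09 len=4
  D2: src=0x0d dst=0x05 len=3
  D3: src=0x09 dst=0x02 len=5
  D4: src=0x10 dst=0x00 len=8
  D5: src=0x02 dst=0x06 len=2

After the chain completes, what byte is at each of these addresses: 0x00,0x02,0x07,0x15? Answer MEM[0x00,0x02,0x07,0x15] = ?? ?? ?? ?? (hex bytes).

  after D0: wrote 2B at 0x04 = 59f4
  after D1: wrote 4B at 0x09 = 697fd881
  after D2: wrote 3B at 0x05 = be697f
  after D3: wrote 5B at 0x02 = 697fd881be
  after D4: wrote 8B at 0x00 = d881f659f4920fd0
  after D5: wrote 2B at 0x06 = f659
query mem[0x00]=0xd8, mem[0x02]=0xf6, mem[0x07]=0x59, mem[0x15]=0x92

MEM[0x00,0x02,0x07,0x15] = d8 f6 59 92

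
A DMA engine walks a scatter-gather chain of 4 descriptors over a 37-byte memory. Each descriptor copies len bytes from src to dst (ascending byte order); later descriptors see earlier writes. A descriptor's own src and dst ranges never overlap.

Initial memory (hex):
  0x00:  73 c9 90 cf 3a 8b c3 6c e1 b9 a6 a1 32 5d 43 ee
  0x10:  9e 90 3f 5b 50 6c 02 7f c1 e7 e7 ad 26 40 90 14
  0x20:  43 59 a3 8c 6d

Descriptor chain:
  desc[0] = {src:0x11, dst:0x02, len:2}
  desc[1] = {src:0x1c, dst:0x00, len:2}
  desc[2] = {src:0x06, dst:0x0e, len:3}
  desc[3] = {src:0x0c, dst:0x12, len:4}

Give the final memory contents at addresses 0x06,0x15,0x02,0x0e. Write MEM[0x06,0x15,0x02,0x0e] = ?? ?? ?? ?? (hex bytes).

D0: mem[0x02..0x03] <- [90 3f]
D1: mem[0x00..0x01] <- [26 40]
D2: mem[0x0e..0x10] <- [c3 6c e1]
D3: mem[0x12..0x15] <- [32 5d c3 6c]
query mem[0x06]=0xc3, mem[0x15]=0x6c, mem[0x02]=0x90, mem[0x0e]=0xc3

MEM[0x06,0x15,0x02,0x0e] = c3 6c 90 c3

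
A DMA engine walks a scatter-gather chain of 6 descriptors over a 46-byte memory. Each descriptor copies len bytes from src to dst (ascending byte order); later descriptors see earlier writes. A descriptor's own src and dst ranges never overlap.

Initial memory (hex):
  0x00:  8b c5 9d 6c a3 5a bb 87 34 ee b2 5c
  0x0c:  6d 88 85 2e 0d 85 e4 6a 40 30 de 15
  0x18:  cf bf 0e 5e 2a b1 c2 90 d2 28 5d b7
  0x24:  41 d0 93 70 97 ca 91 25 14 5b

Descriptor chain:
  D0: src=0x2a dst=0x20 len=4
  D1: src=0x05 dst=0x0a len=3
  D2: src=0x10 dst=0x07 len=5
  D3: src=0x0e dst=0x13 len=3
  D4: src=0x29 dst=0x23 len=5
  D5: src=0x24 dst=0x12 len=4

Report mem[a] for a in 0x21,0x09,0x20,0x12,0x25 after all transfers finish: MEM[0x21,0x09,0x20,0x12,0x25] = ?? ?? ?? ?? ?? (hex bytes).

MEM[0x21,0x09,0x20,0x12,0x25] = 25 e4 91 91 25

  after D0: wrote 4B at 0x20 = 9125145b
  after D1: wrote 3B at 0x0a = 5abb87
  after D2: wrote 5B at 0x07 = 0d85e46a40
  after D3: wrote 3B at 0x13 = 852e0d
  after D4: wrote 5B at 0x23 = ca9125145b
  after D5: wrote 4B at 0x12 = 9125145b
query mem[0x21]=0x25, mem[0x09]=0xe4, mem[0x20]=0x91, mem[0x12]=0x91, mem[0x25]=0x25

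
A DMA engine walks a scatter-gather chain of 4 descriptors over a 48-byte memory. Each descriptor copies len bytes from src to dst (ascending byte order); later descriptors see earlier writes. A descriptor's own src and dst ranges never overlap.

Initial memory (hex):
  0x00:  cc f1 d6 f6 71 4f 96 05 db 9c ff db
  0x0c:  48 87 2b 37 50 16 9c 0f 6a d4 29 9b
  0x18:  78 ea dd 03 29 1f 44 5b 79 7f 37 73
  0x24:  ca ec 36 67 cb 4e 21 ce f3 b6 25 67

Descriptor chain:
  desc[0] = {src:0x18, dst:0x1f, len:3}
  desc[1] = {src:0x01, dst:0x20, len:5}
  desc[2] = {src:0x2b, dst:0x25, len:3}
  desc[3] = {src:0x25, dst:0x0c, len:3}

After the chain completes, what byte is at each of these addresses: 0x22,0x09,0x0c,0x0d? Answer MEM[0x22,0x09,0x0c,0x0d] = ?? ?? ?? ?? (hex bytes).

#0 dst[0x1f+3] := {0x78,0xea,0xdd}
#1 dst[0x20+5] := {0xf1,0xd6,0xf6,0x71,0x4f}
#2 dst[0x25+3] := {0xce,0xf3,0xb6}
#3 dst[0x0c+3] := {0xce,0xf3,0xb6}
query mem[0x22]=0xf6, mem[0x09]=0x9c, mem[0x0c]=0xce, mem[0x0d]=0xf3

MEM[0x22,0x09,0x0c,0x0d] = f6 9c ce f3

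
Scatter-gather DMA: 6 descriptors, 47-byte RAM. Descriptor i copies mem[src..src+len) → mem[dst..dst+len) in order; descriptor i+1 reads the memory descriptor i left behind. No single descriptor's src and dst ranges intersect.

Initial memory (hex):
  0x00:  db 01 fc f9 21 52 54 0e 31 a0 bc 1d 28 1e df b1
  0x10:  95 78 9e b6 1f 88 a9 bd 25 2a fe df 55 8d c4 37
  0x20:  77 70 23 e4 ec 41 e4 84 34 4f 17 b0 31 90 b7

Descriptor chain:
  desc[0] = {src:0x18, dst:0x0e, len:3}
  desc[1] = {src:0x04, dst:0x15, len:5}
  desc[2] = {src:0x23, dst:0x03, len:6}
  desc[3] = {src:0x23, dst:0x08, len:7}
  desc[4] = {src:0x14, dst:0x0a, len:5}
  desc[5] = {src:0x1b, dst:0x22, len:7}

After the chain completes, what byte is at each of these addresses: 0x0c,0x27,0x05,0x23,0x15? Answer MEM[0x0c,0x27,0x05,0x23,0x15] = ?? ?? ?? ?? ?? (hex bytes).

MEM[0x0c,0x27,0x05,0x23,0x15] = 52 77 41 55 21

#0 dst[0x0e+3] := {0x25,0x2a,0xfe}
#1 dst[0x15+5] := {0x21,0x52,0x54,0x0e,0x31}
#2 dst[0x03+6] := {0xe4,0xec,0x41,0xe4,0x84,0x34}
#3 dst[0x08+7] := {0xe4,0xec,0x41,0xe4,0x84,0x34,0x4f}
#4 dst[0x0a+5] := {0x1f,0x21,0x52,0x54,0x0e}
#5 dst[0x22+7] := {0xdf,0x55,0x8d,0xc4,0x37,0x77,0x70}
query mem[0x0c]=0x52, mem[0x27]=0x77, mem[0x05]=0x41, mem[0x23]=0x55, mem[0x15]=0x21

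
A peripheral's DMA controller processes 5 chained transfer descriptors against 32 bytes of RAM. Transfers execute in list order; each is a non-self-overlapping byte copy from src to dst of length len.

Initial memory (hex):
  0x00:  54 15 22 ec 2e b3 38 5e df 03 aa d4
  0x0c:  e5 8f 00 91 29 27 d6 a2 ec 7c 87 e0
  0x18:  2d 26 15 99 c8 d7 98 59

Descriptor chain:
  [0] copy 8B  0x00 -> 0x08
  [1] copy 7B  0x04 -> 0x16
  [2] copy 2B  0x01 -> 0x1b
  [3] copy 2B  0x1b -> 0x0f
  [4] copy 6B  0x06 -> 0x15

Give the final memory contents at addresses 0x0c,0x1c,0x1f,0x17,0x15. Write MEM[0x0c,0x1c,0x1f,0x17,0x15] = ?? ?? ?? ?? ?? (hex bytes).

MEM[0x0c,0x1c,0x1f,0x17,0x15] = 2e 22 59 54 38

#0 dst[0x08+8] := {0x54,0x15,0x22,0xec,0x2e,0xb3,0x38,0x5e}
#1 dst[0x16+7] := {0x2e,0xb3,0x38,0x5e,0x54,0x15,0x22}
#2 dst[0x1b+2] := {0x15,0x22}
#3 dst[0x0f+2] := {0x15,0x22}
#4 dst[0x15+6] := {0x38,0x5e,0x54,0x15,0x22,0xec}
query mem[0x0c]=0x2e, mem[0x1c]=0x22, mem[0x1f]=0x59, mem[0x17]=0x54, mem[0x15]=0x38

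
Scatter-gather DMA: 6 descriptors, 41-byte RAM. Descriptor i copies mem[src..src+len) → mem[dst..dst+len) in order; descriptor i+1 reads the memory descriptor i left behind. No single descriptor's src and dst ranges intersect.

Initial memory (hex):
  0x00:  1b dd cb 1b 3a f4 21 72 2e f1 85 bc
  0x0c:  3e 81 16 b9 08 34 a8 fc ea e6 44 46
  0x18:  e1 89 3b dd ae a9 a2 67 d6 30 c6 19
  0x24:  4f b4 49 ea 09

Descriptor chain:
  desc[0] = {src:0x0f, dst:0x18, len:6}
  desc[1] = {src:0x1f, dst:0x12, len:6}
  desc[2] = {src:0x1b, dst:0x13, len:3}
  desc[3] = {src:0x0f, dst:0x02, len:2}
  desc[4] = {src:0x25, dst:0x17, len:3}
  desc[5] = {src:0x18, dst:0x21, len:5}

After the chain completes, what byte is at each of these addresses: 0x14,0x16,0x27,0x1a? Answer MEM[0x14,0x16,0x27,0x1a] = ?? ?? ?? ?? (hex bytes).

MEM[0x14,0x16,0x27,0x1a] = fc 19 ea 34

[0] 0x0f->0x18 len=6 : b9 08 34 a8 fc ea
[1] 0x1f->0x12 len=6 : 67 d6 30 c6 19 4f
[2] 0x1b->0x13 len=3 : a8 fc ea
[3] 0x0f->0x02 len=2 : b9 08
[4] 0x25->0x17 len=3 : b4 49 ea
[5] 0x18->0x21 len=5 : 49 ea 34 a8 fc
query mem[0x14]=0xfc, mem[0x16]=0x19, mem[0x27]=0xea, mem[0x1a]=0x34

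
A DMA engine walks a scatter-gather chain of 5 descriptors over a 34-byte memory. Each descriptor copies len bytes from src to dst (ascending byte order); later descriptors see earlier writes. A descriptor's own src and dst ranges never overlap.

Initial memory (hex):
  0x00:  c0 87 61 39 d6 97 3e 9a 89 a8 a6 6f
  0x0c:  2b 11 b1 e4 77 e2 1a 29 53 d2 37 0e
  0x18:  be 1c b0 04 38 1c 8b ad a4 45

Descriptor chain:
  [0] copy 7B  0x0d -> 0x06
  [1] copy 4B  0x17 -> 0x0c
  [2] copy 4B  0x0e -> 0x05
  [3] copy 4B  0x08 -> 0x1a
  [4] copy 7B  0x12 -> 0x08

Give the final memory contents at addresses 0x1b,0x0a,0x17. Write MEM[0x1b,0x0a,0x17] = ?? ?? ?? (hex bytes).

MEM[0x1b,0x0a,0x17] = 77 53 0e

  after D0: wrote 7B at 0x06 = 11b1e477e21a29
  after D1: wrote 4B at 0x0c = 0ebe1cb0
  after D2: wrote 4B at 0x05 = 1cb077e2
  after D3: wrote 4B at 0x1a = e277e21a
  after D4: wrote 7B at 0x08 = 1a2953d2370ebe
query mem[0x1b]=0x77, mem[0x0a]=0x53, mem[0x17]=0x0e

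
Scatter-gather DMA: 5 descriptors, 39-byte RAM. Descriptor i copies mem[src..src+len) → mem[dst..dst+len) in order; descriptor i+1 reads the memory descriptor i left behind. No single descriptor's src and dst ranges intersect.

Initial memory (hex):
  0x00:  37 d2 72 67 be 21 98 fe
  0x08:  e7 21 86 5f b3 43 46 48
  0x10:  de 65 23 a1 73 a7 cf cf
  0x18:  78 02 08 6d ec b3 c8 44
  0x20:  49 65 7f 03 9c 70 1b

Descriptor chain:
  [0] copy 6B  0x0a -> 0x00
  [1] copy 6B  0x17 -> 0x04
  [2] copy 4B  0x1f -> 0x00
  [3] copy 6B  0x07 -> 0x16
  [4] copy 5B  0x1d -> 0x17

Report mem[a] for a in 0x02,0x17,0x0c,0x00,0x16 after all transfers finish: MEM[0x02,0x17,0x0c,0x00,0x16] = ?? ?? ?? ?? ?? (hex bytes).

D0: mem[0x00..0x05] <- [86 5f b3 43 46 48]
D1: mem[0x04..0x09] <- [cf 78 02 08 6d ec]
D2: mem[0x00..0x03] <- [44 49 65 7f]
D3: mem[0x16..0x1b] <- [08 6d ec 86 5f b3]
D4: mem[0x17..0x1b] <- [b3 c8 44 49 65]
query mem[0x02]=0x65, mem[0x17]=0xb3, mem[0x0c]=0xb3, mem[0x00]=0x44, mem[0x16]=0x08

MEM[0x02,0x17,0x0c,0x00,0x16] = 65 b3 b3 44 08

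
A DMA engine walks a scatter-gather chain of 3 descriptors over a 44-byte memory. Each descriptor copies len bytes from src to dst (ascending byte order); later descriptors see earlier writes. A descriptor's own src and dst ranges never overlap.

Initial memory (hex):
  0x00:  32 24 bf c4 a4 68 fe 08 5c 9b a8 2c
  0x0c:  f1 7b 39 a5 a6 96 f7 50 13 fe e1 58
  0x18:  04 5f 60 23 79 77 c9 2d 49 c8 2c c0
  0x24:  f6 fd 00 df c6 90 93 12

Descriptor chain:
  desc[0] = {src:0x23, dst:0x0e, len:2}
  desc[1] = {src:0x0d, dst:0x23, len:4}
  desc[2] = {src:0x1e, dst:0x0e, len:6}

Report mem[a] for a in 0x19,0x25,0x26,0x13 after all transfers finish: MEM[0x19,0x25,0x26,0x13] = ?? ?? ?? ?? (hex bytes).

MEM[0x19,0x25,0x26,0x13] = 5f f6 a6 7b

[0] 0x23->0x0e len=2 : c0 f6
[1] 0x0d->0x23 len=4 : 7b c0 f6 a6
[2] 0x1e->0x0e len=6 : c9 2d 49 c8 2c 7b
query mem[0x19]=0x5f, mem[0x25]=0xf6, mem[0x26]=0xa6, mem[0x13]=0x7b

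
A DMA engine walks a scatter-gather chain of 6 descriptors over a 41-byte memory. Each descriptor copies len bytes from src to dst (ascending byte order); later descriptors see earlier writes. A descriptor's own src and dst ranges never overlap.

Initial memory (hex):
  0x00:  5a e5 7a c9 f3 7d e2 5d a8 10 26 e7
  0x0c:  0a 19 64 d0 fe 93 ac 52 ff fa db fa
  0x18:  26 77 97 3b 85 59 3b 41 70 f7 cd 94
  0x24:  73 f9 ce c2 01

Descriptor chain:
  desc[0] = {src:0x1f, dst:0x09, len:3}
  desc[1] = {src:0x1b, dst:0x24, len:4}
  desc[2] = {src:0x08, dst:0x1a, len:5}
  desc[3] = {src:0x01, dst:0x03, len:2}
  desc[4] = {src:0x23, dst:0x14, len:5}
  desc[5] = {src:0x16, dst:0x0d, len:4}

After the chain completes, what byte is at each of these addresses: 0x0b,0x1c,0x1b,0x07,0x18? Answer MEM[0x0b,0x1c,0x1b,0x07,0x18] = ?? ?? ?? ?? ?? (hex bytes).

D0: mem[0x09..0x0b] <- [41 70 f7]
D1: mem[0x24..0x27] <- [3b 85 59 3b]
D2: mem[0x1a..0x1e] <- [a8 41 70 f7 0a]
D3: mem[0x03..0x04] <- [e5 7a]
D4: mem[0x14..0x18] <- [94 3b 85 59 3b]
D5: mem[0x0d..0x10] <- [85 59 3b 77]
query mem[0x0b]=0xf7, mem[0x1c]=0x70, mem[0x1b]=0x41, mem[0x07]=0x5d, mem[0x18]=0x3b

MEM[0x0b,0x1c,0x1b,0x07,0x18] = f7 70 41 5d 3b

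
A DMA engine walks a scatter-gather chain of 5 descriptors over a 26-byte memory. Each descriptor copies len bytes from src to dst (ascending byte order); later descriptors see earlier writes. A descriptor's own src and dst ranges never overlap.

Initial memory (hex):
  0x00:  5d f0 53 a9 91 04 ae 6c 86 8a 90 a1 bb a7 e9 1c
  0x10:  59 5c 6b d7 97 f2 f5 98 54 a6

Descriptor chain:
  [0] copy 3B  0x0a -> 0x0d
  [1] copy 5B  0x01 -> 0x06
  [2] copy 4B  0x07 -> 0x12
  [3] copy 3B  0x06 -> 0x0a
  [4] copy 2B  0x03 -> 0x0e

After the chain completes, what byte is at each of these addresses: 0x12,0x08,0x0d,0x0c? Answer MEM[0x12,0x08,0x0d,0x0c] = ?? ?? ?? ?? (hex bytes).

[0] 0x0a->0x0d len=3 : 90 a1 bb
[1] 0x01->0x06 len=5 : f0 53 a9 91 04
[2] 0x07->0x12 len=4 : 53 a9 91 04
[3] 0x06->0x0a len=3 : f0 53 a9
[4] 0x03->0x0e len=2 : a9 91
query mem[0x12]=0x53, mem[0x08]=0xa9, mem[0x0d]=0x90, mem[0x0c]=0xa9

MEM[0x12,0x08,0x0d,0x0c] = 53 a9 90 a9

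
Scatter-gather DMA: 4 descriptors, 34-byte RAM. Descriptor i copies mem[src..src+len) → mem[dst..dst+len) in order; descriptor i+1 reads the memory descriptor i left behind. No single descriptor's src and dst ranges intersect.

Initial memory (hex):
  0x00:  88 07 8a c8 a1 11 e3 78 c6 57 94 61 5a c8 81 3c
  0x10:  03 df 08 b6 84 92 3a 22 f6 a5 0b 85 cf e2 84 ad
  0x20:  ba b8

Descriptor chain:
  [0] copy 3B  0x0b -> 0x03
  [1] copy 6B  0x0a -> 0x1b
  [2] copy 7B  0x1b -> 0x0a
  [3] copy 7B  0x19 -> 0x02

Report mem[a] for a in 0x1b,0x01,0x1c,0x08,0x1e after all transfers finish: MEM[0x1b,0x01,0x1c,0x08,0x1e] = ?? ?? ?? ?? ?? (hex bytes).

MEM[0x1b,0x01,0x1c,0x08,0x1e] = 94 07 61 81 c8

[0] 0x0b->0x03 len=3 : 61 5a c8
[1] 0x0a->0x1b len=6 : 94 61 5a c8 81 3c
[2] 0x1b->0x0a len=7 : 94 61 5a c8 81 3c b8
[3] 0x19->0x02 len=7 : a5 0b 94 61 5a c8 81
query mem[0x1b]=0x94, mem[0x01]=0x07, mem[0x1c]=0x61, mem[0x08]=0x81, mem[0x1e]=0xc8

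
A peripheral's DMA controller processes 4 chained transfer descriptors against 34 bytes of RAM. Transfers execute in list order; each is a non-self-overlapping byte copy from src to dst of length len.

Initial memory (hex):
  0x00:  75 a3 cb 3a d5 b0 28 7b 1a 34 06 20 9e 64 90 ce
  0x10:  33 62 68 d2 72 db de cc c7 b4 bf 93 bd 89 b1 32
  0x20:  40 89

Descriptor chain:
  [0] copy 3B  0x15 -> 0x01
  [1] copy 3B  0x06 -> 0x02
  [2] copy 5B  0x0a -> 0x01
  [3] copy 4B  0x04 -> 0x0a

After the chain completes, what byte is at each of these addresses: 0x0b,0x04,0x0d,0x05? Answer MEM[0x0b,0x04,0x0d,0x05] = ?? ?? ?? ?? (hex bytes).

MEM[0x0b,0x04,0x0d,0x05] = 90 64 7b 90

[0] 0x15->0x01 len=3 : db de cc
[1] 0x06->0x02 len=3 : 28 7b 1a
[2] 0x0a->0x01 len=5 : 06 20 9e 64 90
[3] 0x04->0x0a len=4 : 64 90 28 7b
query mem[0x0b]=0x90, mem[0x04]=0x64, mem[0x0d]=0x7b, mem[0x05]=0x90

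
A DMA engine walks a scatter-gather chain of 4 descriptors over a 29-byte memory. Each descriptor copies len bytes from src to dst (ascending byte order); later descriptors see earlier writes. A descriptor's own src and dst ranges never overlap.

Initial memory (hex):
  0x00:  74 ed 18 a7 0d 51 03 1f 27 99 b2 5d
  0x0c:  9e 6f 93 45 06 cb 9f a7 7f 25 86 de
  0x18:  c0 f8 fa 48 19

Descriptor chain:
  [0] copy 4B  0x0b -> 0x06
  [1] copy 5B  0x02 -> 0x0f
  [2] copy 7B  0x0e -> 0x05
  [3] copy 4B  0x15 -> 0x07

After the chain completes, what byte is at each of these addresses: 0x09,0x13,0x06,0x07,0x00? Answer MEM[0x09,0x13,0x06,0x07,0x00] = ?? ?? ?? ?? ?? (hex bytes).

#0 dst[0x06+4] := {0x5d,0x9e,0x6f,0x93}
#1 dst[0x0f+5] := {0x18,0xa7,0x0d,0x51,0x5d}
#2 dst[0x05+7] := {0x93,0x18,0xa7,0x0d,0x51,0x5d,0x7f}
#3 dst[0x07+4] := {0x25,0x86,0xde,0xc0}
query mem[0x09]=0xde, mem[0x13]=0x5d, mem[0x06]=0x18, mem[0x07]=0x25, mem[0x00]=0x74

MEM[0x09,0x13,0x06,0x07,0x00] = de 5d 18 25 74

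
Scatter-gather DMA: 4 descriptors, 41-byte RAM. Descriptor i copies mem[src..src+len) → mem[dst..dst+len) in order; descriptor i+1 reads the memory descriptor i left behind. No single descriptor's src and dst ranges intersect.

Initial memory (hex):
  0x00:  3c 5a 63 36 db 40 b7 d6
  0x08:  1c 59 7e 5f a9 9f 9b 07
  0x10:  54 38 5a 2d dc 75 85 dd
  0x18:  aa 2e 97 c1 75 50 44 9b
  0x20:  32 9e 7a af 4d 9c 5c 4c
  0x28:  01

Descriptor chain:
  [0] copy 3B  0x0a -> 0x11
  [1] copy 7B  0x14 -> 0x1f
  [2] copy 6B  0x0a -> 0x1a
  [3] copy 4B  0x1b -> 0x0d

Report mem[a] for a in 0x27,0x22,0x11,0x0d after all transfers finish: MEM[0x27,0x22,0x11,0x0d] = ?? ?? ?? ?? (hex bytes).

MEM[0x27,0x22,0x11,0x0d] = 4c dd 7e 5f

D0: mem[0x11..0x13] <- [7e 5f a9]
D1: mem[0x1f..0x25] <- [dc 75 85 dd aa 2e 97]
D2: mem[0x1a..0x1f] <- [7e 5f a9 9f 9b 07]
D3: mem[0x0d..0x10] <- [5f a9 9f 9b]
query mem[0x27]=0x4c, mem[0x22]=0xdd, mem[0x11]=0x7e, mem[0x0d]=0x5f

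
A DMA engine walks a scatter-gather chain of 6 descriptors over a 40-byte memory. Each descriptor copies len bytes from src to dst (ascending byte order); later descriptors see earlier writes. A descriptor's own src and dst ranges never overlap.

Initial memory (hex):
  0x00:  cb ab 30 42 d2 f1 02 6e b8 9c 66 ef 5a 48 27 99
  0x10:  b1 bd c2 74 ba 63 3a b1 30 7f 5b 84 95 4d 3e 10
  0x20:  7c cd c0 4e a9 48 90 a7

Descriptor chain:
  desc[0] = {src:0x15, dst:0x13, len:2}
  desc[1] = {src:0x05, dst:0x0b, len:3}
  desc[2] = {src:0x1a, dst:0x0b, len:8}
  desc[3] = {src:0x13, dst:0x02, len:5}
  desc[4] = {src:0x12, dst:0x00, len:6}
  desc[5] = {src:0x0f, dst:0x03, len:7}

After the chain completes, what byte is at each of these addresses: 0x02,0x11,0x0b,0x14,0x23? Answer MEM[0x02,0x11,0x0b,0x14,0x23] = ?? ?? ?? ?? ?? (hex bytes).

  after D0: wrote 2B at 0x13 = 633a
  after D1: wrote 3B at 0x0b = f1026e
  after D2: wrote 8B at 0x0b = 5b84954d3e107ccd
  after D3: wrote 5B at 0x02 = 633a633ab1
  after D4: wrote 6B at 0x00 = cd633a633ab1
  after D5: wrote 7B at 0x03 = 3e107ccd633a63
query mem[0x02]=0x3a, mem[0x11]=0x7c, mem[0x0b]=0x5b, mem[0x14]=0x3a, mem[0x23]=0x4e

MEM[0x02,0x11,0x0b,0x14,0x23] = 3a 7c 5b 3a 4e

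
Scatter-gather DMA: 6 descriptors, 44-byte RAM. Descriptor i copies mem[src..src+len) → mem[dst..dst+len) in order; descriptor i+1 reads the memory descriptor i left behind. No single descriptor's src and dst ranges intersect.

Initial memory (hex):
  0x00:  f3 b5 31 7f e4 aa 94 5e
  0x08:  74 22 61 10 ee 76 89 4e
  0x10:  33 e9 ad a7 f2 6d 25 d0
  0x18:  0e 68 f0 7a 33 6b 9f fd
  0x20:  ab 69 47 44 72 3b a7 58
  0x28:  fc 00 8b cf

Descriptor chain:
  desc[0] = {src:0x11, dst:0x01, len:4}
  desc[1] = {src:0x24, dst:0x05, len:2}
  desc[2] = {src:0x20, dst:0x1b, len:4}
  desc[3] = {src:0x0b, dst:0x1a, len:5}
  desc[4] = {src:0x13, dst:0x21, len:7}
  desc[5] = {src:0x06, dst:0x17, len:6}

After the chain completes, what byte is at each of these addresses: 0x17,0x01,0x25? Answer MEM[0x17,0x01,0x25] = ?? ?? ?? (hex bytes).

D0: mem[0x01..0x04] <- [e9 ad a7 f2]
D1: mem[0x05..0x06] <- [72 3b]
D2: mem[0x1b..0x1e] <- [ab 69 47 44]
D3: mem[0x1a..0x1e] <- [10 ee 76 89 4e]
D4: mem[0x21..0x27] <- [a7 f2 6d 25 d0 0e 68]
D5: mem[0x17..0x1c] <- [3b 5e 74 22 61 10]
query mem[0x17]=0x3b, mem[0x01]=0xe9, mem[0x25]=0xd0

MEM[0x17,0x01,0x25] = 3b e9 d0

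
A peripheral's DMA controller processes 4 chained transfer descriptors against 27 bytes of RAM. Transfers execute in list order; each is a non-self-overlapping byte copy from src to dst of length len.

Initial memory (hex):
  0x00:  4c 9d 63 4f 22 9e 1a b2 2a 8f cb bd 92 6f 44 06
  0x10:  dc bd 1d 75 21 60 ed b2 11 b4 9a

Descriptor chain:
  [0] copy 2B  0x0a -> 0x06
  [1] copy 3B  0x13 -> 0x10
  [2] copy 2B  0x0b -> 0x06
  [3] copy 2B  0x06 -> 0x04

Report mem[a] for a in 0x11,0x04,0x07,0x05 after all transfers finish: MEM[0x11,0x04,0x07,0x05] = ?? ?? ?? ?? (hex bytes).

MEM[0x11,0x04,0x07,0x05] = 21 bd 92 92

  after D0: wrote 2B at 0x06 = cbbd
  after D1: wrote 3B at 0x10 = 752160
  after D2: wrote 2B at 0x06 = bd92
  after D3: wrote 2B at 0x04 = bd92
query mem[0x11]=0x21, mem[0x04]=0xbd, mem[0x07]=0x92, mem[0x05]=0x92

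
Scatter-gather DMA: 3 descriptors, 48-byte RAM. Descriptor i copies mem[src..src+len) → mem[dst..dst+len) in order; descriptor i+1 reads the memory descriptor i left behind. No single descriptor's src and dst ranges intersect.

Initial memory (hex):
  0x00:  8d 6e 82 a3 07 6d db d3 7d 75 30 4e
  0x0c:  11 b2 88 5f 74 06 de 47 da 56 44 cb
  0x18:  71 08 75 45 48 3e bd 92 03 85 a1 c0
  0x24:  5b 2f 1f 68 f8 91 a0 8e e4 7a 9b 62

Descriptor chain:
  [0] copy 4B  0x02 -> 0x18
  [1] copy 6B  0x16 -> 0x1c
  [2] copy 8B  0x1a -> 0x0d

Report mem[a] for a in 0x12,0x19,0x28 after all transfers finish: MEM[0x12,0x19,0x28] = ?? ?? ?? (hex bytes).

  after D0: wrote 4B at 0x18 = 82a3076d
  after D1: wrote 6B at 0x1c = 44cb82a3076d
  after D2: wrote 8B at 0x0d = 076d44cb82a3076d
query mem[0x12]=0xa3, mem[0x19]=0xa3, mem[0x28]=0xf8

MEM[0x12,0x19,0x28] = a3 a3 f8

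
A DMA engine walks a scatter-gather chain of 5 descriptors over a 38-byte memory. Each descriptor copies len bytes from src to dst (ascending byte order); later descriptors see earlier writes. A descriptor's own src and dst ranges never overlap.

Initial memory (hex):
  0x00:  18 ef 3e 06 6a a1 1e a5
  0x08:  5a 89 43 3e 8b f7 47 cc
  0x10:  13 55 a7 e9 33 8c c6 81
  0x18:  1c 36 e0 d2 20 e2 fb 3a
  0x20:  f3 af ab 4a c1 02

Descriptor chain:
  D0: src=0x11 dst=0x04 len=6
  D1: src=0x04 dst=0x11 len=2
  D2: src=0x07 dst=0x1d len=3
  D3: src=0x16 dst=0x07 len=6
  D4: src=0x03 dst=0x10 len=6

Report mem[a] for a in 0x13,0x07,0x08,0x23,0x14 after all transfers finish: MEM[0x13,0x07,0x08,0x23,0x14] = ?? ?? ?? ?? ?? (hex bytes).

[0] 0x11->0x04 len=6 : 55 a7 e9 33 8c c6
[1] 0x04->0x11 len=2 : 55 a7
[2] 0x07->0x1d len=3 : 33 8c c6
[3] 0x16->0x07 len=6 : c6 81 1c 36 e0 d2
[4] 0x03->0x10 len=6 : 06 55 a7 e9 c6 81
query mem[0x13]=0xe9, mem[0x07]=0xc6, mem[0x08]=0x81, mem[0x23]=0x4a, mem[0x14]=0xc6

MEM[0x13,0x07,0x08,0x23,0x14] = e9 c6 81 4a c6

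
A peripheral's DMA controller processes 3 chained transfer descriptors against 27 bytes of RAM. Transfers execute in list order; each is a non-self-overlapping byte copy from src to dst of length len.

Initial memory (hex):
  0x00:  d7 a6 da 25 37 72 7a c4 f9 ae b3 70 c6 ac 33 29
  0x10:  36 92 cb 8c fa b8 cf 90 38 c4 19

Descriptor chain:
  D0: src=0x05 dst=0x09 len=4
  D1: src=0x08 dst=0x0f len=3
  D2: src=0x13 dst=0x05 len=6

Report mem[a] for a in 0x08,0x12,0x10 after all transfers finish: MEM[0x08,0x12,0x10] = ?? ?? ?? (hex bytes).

MEM[0x08,0x12,0x10] = cf cb 72

D0: mem[0x09..0x0c] <- [72 7a c4 f9]
D1: mem[0x0f..0x11] <- [f9 72 7a]
D2: mem[0x05..0x0a] <- [8c fa b8 cf 90 38]
query mem[0x08]=0xcf, mem[0x12]=0xcb, mem[0x10]=0x72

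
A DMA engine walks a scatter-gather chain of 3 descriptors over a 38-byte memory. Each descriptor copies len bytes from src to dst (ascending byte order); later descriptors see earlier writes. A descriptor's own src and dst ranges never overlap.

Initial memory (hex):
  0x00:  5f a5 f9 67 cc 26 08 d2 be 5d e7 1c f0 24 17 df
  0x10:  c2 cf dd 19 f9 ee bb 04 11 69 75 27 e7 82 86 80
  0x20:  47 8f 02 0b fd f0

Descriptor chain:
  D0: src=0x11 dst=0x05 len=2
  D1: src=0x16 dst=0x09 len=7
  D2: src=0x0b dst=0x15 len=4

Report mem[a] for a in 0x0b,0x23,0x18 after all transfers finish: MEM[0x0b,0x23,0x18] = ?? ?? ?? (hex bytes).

MEM[0x0b,0x23,0x18] = 11 0b 27

D0: mem[0x05..0x06] <- [cf dd]
D1: mem[0x09..0x0f] <- [bb 04 11 69 75 27 e7]
D2: mem[0x15..0x18] <- [11 69 75 27]
query mem[0x0b]=0x11, mem[0x23]=0x0b, mem[0x18]=0x27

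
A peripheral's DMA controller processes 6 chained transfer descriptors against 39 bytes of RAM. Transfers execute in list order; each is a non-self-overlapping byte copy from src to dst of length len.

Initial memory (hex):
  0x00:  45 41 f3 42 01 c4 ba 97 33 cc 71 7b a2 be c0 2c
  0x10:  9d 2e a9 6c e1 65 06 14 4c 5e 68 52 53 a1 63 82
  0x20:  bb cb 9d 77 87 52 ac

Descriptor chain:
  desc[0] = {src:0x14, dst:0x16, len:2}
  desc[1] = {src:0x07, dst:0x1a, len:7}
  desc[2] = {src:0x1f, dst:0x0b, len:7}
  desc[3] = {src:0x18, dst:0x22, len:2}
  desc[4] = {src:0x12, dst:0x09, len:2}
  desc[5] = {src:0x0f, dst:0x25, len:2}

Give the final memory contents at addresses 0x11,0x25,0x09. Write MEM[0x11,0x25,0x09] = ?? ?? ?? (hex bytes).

MEM[0x11,0x25,0x09] = 52 77 a9

[0] 0x14->0x16 len=2 : e1 65
[1] 0x07->0x1a len=7 : 97 33 cc 71 7b a2 be
[2] 0x1f->0x0b len=7 : a2 be cb 9d 77 87 52
[3] 0x18->0x22 len=2 : 4c 5e
[4] 0x12->0x09 len=2 : a9 6c
[5] 0x0f->0x25 len=2 : 77 87
query mem[0x11]=0x52, mem[0x25]=0x77, mem[0x09]=0xa9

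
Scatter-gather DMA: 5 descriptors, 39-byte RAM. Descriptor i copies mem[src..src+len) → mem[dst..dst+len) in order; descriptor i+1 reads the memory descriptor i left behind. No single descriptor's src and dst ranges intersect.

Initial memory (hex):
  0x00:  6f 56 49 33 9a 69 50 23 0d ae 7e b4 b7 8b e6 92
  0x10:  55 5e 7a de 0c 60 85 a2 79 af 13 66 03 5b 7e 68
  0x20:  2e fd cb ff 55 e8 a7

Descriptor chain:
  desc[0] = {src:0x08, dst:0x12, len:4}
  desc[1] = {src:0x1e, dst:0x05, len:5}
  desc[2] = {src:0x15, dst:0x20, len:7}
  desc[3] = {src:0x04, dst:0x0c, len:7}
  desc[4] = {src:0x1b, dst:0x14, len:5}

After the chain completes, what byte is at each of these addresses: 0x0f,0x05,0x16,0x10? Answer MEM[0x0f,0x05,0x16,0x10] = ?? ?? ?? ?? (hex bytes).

#0 dst[0x12+4] := {0x0d,0xae,0x7e,0xb4}
#1 dst[0x05+5] := {0x7e,0x68,0x2e,0xfd,0xcb}
#2 dst[0x20+7] := {0xb4,0x85,0xa2,0x79,0xaf,0x13,0x66}
#3 dst[0x0c+7] := {0x9a,0x7e,0x68,0x2e,0xfd,0xcb,0x7e}
#4 dst[0x14+5] := {0x66,0x03,0x5b,0x7e,0x68}
query mem[0x0f]=0x2e, mem[0x05]=0x7e, mem[0x16]=0x5b, mem[0x10]=0xfd

MEM[0x0f,0x05,0x16,0x10] = 2e 7e 5b fd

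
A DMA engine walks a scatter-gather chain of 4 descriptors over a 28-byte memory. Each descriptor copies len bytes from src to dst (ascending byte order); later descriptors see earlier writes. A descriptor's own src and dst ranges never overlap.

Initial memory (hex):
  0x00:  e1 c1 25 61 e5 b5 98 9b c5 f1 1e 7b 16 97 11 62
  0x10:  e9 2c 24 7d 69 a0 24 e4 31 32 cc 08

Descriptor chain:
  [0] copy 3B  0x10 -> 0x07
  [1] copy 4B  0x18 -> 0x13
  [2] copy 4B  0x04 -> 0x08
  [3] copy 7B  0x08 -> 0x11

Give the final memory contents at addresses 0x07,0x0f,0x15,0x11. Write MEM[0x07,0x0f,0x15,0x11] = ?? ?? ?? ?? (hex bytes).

  after D0: wrote 3B at 0x07 = e92c24
  after D1: wrote 4B at 0x13 = 3132cc08
  after D2: wrote 4B at 0x08 = e5b598e9
  after D3: wrote 7B at 0x11 = e5b598e9169711
query mem[0x07]=0xe9, mem[0x0f]=0x62, mem[0x15]=0x16, mem[0x11]=0xe5

MEM[0x07,0x0f,0x15,0x11] = e9 62 16 e5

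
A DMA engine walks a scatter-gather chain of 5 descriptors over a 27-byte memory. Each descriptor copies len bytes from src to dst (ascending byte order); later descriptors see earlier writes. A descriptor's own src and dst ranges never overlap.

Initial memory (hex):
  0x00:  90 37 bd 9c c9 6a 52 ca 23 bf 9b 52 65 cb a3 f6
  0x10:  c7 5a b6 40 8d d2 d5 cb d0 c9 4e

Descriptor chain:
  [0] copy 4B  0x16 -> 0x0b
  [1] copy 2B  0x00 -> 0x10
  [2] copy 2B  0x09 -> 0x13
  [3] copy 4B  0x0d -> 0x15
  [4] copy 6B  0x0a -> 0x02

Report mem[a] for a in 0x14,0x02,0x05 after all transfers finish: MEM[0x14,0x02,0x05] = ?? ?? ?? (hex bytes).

MEM[0x14,0x02,0x05] = 9b 9b d0

#0 dst[0x0b+4] := {0xd5,0xcb,0xd0,0xc9}
#1 dst[0x10+2] := {0x90,0x37}
#2 dst[0x13+2] := {0xbf,0x9b}
#3 dst[0x15+4] := {0xd0,0xc9,0xf6,0x90}
#4 dst[0x02+6] := {0x9b,0xd5,0xcb,0xd0,0xc9,0xf6}
query mem[0x14]=0x9b, mem[0x02]=0x9b, mem[0x05]=0xd0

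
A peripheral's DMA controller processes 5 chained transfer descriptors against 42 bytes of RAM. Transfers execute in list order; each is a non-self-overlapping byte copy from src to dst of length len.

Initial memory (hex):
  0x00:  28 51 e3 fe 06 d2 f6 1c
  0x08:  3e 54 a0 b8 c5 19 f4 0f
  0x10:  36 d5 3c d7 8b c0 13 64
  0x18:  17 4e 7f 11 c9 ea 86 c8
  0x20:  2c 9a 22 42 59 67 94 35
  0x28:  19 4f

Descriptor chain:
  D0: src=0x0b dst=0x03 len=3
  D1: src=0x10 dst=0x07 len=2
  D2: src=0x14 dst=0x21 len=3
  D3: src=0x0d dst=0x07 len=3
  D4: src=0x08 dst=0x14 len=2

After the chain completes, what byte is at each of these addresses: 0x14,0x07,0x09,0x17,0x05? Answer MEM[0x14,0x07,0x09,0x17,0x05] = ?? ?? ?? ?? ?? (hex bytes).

MEM[0x14,0x07,0x09,0x17,0x05] = f4 19 0f 64 19

D0: mem[0x03..0x05] <- [b8 c5 19]
D1: mem[0x07..0x08] <- [36 d5]
D2: mem[0x21..0x23] <- [8b c0 13]
D3: mem[0x07..0x09] <- [19 f4 0f]
D4: mem[0x14..0x15] <- [f4 0f]
query mem[0x14]=0xf4, mem[0x07]=0x19, mem[0x09]=0x0f, mem[0x17]=0x64, mem[0x05]=0x19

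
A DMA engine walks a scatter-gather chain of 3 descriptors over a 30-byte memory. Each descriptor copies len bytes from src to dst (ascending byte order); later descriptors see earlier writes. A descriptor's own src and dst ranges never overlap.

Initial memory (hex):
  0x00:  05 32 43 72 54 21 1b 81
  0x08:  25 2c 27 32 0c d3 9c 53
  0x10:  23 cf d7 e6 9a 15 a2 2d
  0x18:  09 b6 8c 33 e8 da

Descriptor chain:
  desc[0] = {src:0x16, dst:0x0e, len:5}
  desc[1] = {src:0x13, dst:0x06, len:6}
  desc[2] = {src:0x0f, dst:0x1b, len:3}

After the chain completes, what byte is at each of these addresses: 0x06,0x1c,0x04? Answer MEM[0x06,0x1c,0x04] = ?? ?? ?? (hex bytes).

#0 dst[0x0e+5] := {0xa2,0x2d,0x09,0xb6,0x8c}
#1 dst[0x06+6] := {0xe6,0x9a,0x15,0xa2,0x2d,0x09}
#2 dst[0x1b+3] := {0x2d,0x09,0xb6}
query mem[0x06]=0xe6, mem[0x1c]=0x09, mem[0x04]=0x54

MEM[0x06,0x1c,0x04] = e6 09 54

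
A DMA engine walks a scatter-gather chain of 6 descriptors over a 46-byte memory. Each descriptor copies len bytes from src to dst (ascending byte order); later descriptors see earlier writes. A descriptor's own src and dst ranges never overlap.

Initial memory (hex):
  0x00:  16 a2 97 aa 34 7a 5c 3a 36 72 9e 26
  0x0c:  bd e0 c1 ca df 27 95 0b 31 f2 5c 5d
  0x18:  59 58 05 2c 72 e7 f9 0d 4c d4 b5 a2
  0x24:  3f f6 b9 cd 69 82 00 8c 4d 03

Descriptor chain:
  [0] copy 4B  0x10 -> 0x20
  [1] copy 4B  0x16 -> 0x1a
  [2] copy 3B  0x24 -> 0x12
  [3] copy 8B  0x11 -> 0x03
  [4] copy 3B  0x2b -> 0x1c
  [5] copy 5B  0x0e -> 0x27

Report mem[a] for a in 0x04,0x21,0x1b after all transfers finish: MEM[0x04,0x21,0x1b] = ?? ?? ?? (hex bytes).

[0] 0x10->0x20 len=4 : df 27 95 0b
[1] 0x16->0x1a len=4 : 5c 5d 59 58
[2] 0x24->0x12 len=3 : 3f f6 b9
[3] 0x11->0x03 len=8 : 27 3f f6 b9 f2 5c 5d 59
[4] 0x2b->0x1c len=3 : 8c 4d 03
[5] 0x0e->0x27 len=5 : c1 ca df 27 3f
query mem[0x04]=0x3f, mem[0x21]=0x27, mem[0x1b]=0x5d

MEM[0x04,0x21,0x1b] = 3f 27 5d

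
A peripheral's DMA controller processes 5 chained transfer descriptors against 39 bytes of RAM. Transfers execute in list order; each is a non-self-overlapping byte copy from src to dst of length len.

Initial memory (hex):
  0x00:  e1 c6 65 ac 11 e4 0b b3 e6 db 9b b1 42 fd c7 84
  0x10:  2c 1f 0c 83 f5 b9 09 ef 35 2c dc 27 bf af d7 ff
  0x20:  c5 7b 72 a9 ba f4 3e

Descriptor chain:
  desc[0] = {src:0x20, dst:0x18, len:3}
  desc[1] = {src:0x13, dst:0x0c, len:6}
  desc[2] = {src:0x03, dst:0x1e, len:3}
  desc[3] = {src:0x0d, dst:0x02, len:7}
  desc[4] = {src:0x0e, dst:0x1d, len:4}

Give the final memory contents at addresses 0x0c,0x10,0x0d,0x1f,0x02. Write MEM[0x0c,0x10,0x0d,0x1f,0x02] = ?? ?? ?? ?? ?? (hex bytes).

[0] 0x20->0x18 len=3 : c5 7b 72
[1] 0x13->0x0c len=6 : 83 f5 b9 09 ef c5
[2] 0x03->0x1e len=3 : ac 11 e4
[3] 0x0d->0x02 len=7 : f5 b9 09 ef c5 0c 83
[4] 0x0e->0x1d len=4 : b9 09 ef c5
query mem[0x0c]=0x83, mem[0x10]=0xef, mem[0x0d]=0xf5, mem[0x1f]=0xef, mem[0x02]=0xf5

MEM[0x0c,0x10,0x0d,0x1f,0x02] = 83 ef f5 ef f5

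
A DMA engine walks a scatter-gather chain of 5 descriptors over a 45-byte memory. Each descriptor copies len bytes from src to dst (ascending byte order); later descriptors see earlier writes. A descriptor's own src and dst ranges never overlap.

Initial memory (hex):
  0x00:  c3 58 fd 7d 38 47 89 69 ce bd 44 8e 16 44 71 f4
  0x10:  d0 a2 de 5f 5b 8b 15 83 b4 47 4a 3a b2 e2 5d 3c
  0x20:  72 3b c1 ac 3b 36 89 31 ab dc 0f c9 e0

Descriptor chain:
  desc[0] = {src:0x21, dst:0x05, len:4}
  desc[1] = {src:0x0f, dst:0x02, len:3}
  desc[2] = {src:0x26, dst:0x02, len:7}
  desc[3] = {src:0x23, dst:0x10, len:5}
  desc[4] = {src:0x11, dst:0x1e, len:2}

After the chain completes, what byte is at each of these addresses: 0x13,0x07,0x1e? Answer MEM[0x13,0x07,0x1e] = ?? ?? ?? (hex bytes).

MEM[0x13,0x07,0x1e] = 89 c9 3b

D0: mem[0x05..0x08] <- [3b c1 ac 3b]
D1: mem[0x02..0x04] <- [f4 d0 a2]
D2: mem[0x02..0x08] <- [89 31 ab dc 0f c9 e0]
D3: mem[0x10..0x14] <- [ac 3b 36 89 31]
D4: mem[0x1e..0x1f] <- [3b 36]
query mem[0x13]=0x89, mem[0x07]=0xc9, mem[0x1e]=0x3b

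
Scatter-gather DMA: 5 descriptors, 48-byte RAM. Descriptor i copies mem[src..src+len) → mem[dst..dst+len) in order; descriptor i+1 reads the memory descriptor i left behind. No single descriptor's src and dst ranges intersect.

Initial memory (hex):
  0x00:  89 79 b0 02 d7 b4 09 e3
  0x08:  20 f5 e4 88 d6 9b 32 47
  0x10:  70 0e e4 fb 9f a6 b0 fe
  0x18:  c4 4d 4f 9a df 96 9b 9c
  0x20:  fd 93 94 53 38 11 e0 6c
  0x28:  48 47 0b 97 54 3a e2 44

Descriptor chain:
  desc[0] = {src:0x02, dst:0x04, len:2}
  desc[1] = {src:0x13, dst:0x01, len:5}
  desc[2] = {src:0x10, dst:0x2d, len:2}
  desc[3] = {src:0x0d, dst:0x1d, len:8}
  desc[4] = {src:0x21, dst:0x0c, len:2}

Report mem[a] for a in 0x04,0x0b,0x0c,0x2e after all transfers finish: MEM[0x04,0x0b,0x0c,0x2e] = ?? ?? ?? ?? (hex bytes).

MEM[0x04,0x0b,0x0c,0x2e] = b0 88 0e 0e

[0] 0x02->0x04 len=2 : b0 02
[1] 0x13->0x01 len=5 : fb 9f a6 b0 fe
[2] 0x10->0x2d len=2 : 70 0e
[3] 0x0d->0x1d len=8 : 9b 32 47 70 0e e4 fb 9f
[4] 0x21->0x0c len=2 : 0e e4
query mem[0x04]=0xb0, mem[0x0b]=0x88, mem[0x0c]=0x0e, mem[0x2e]=0x0e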